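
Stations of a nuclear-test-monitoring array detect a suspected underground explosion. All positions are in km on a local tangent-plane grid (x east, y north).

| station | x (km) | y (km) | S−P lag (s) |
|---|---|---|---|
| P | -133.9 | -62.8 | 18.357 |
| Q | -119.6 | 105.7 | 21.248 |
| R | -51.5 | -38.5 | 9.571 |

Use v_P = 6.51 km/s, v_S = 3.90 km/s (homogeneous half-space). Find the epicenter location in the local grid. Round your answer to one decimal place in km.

Distance from S−P lag: d = Δt · v_P v_S / (v_P − v_S) = Δt · (6.51·3.90)/(6.51−3.90) ≈ 9.7276·Δt.
So d_P = 178.57, d_Q = 206.69, d_R = 93.10 km.
Circle about each station: (x + 133.9)² + (y + 62.8)² = 178.57²; (x + 119.6)² + (y − 105.7)² = 206.69²; (x + 51.5)² + (y + 38.5)² = 93.10².
Subtracting pairs of circle equations eliminates x²+y² and gives linear equations (the radical axes):
28.6 x + 337.0 y = -7229.91
164.8 x + 48.6 y = 5481.08
Solving the 2×2 system: x ≈ 40.6, y ≈ -24.9 km.

40.6 km east, -24.9 km north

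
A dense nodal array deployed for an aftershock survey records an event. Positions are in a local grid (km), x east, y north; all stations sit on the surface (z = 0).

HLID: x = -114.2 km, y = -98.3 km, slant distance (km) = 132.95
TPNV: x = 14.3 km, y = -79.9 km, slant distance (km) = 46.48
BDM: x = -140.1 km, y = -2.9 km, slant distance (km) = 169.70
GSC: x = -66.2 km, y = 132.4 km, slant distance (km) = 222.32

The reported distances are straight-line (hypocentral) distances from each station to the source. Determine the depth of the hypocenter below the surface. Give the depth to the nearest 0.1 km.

depth ≈ 45.4 km

Each station gives a sphere (x−x_i)² + (y−y_i)² + z² = d_i² (stations at z=0).
Subtracting the HLID sphere from TPNV and BDM: z² cancels, leaving linear equations in x and y:
257.0 x + 36.8 y = -600.72
-51.8 x + 190.8 y = -14190.50
Solving: x ≈ 8.001, y ≈ -72.201 km (keep extra digits for the depth step; rounded: 8.0, -72.2).
Then from the HLID sphere: z² = 132.95² − (x + 114.2)² − (y + 98.3)² with x = 8.001, y = -72.201, so z ≈ 45.403 ≈ 45.4 km.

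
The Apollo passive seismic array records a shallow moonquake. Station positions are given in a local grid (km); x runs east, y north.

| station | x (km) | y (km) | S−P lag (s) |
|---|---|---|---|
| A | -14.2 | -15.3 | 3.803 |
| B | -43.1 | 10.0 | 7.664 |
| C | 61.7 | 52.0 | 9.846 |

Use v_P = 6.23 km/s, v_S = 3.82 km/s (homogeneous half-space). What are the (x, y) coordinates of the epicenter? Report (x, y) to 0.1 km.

Distance from S−P lag: d = Δt · v_P v_S / (v_P − v_S) = Δt · (6.23·3.82)/(6.23−3.82) ≈ 9.8749·Δt.
So d_A = 37.55, d_B = 75.68, d_C = 97.23 km.
Circle about each station: (x + 14.2)² + (y + 15.3)² = 37.55²; (x + 43.1)² + (y − 10.0)² = 75.68²; (x − 61.7)² + (y − 52.0)² = 97.23².
Subtracting pairs of circle equations eliminates x²+y² and gives linear equations (the radical axes):
-57.8 x + 50.6 y = -2795.58
151.8 x + 134.6 y = -1968.51
Solving the 2×2 system: x ≈ 17.9, y ≈ -34.8 km.

17.9 km east, -34.8 km north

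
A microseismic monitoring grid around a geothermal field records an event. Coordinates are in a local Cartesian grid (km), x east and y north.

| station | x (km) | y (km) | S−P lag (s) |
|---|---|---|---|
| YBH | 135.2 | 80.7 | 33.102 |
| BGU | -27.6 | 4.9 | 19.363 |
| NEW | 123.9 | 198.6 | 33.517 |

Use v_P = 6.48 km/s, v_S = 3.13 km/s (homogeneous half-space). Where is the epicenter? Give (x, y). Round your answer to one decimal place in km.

-61.9 km east, 117.0 km north

Distance from S−P lag: d = Δt · v_P v_S / (v_P − v_S) = Δt · (6.48·3.13)/(6.48−3.13) ≈ 6.0544·Δt.
So d_YBH = 200.41, d_BGU = 117.23, d_NEW = 202.93 km.
Circle about each station: (x − 135.2)² + (y − 80.7)² = 200.41²; (x + 27.6)² + (y − 4.9)² = 117.23²; (x − 123.9)² + (y − 198.6)² = 202.93².
Subtracting pairs of circle equations eliminates x²+y² and gives linear equations (the radical axes):
-325.6 x − 151.6 y = 2415.54
-22.6 x + 235.8 y = 28985.22
Solving the 2×2 system: x ≈ -61.9, y ≈ 117.0 km.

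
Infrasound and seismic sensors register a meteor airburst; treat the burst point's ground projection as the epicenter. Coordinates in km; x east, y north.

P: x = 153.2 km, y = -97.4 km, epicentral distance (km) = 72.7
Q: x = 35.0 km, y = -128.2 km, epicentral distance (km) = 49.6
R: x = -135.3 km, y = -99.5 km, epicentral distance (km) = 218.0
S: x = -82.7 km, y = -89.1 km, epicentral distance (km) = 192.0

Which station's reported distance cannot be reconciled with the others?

S

Solve using three stations at a time. Using P, Q, R (subtract circle equations pairwise → linear system) gives (x, y) ≈ (82.3, -113.2).
Distances from that point to each station vs reported:
  P: calculated 72.7 vs reported 72.7 → residual 0.0 km
  Q: calculated 49.6 vs reported 49.6 → residual 0.0 km
  R: calculated 218.0 vs reported 218.0 → residual 0.0 km
  S: calculated 166.7 vs reported 192.0 → residual 25.3 km
P, Q, R are mutually consistent (residuals ≈ 0); S is off by 25.3 km.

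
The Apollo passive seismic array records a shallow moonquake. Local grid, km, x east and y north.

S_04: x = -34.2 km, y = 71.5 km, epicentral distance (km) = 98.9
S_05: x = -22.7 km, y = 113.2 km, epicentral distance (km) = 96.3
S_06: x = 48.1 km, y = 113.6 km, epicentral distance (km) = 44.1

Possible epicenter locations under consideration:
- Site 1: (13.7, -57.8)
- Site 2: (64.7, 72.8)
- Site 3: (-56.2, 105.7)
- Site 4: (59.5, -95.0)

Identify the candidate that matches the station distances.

Site 2

For each candidate, compare |candidate − station| to the reported distance:
Site 1: residuals S_04 39.0, S_05 78.5, S_06 130.7 → max 130.7 km
Site 2: residuals S_04 0.0, S_05 0.0, S_06 0.1 → max 0.1 km
Site 3: residuals S_04 58.2, S_05 62.0, S_06 60.5 → max 62.0 km
Site 4: residuals S_04 92.2, S_05 127.5, S_06 164.8 → max 164.8 km
Only Site 2 has all residuals ≈ 0.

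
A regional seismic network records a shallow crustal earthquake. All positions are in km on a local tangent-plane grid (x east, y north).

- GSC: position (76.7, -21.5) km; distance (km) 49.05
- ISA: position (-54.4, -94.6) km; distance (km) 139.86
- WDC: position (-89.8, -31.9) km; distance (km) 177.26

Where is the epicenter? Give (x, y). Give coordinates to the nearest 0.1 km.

(83.3, -70.1)

Circle about each station: (x − 76.7)² + (y + 21.5)² = 49.05²; (x + 54.4)² + (y + 94.6)² = 139.86²; (x + 89.8)² + (y + 31.9)² = 177.26².
Subtracting pairs of circle equations eliminates x²+y² and gives linear equations (the radical axes):
-262.2 x − 146.2 y = -11591.54
-333.0 x − 20.8 y = -26278.70
Solving the 2×2 system: x ≈ 83.3, y ≈ -70.1 km.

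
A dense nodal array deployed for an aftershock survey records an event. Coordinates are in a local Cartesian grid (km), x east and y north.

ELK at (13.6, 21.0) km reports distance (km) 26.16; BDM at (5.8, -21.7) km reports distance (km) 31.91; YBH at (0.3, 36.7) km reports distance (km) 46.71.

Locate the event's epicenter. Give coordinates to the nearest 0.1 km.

(29.2, -0.0)

Circle about each station: (x − 13.6)² + (y − 21.0)² = 26.16²; (x − 5.8)² + (y + 21.7)² = 31.91²; (x − 0.3)² + (y − 36.7)² = 46.71².
Subtracting pairs of circle equations eliminates x²+y² and gives linear equations (the radical axes):
-15.6 x − 85.4 y = -455.33
-26.6 x + 31.4 y = -776.46
Solving the 2×2 system: x ≈ 29.2, y ≈ -0.0 km.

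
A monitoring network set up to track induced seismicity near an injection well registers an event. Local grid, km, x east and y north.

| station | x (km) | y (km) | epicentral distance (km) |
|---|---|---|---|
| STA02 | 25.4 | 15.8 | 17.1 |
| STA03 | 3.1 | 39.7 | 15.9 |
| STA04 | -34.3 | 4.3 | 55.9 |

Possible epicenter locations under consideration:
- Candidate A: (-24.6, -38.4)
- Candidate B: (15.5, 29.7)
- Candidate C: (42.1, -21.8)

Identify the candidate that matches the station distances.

For each candidate, compare |candidate − station| to the reported distance:
Candidate A: residuals STA02 56.6, STA03 67.0, STA04 12.1 → max 67.0 km
Candidate B: residuals STA02 0.0, STA03 0.0, STA04 0.0 → max 0.0 km
Candidate C: residuals STA02 24.0, STA03 56.9, STA04 24.8 → max 56.9 km
Only Candidate B has all residuals ≈ 0.

Candidate B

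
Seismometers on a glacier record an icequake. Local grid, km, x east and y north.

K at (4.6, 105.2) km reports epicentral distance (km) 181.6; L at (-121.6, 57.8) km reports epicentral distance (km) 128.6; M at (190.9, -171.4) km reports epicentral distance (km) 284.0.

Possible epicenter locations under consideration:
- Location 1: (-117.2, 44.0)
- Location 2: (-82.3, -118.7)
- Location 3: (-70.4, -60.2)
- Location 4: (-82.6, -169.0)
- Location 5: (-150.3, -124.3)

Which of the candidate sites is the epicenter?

Location 3

For each candidate, compare |candidate − station| to the reported distance:
Location 1: residuals K 45.3, L 114.1, M 91.9 → max 114.1 km
Location 2: residuals K 58.6, L 52.2, M 5.8 → max 58.6 km
Location 3: residuals K 0.0, L 0.0, M 0.0 → max 0.0 km
Location 4: residuals K 106.1, L 101.5, M 10.5 → max 106.1 km
Location 5: residuals K 95.3, L 55.7, M 60.4 → max 95.3 km
Only Location 3 has all residuals ≈ 0.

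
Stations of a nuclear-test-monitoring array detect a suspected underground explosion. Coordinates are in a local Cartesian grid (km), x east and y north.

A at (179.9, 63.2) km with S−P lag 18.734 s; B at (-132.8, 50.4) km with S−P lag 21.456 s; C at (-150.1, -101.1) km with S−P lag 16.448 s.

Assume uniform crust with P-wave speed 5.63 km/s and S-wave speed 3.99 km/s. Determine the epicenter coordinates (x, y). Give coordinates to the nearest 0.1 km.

(65.5, -166.5)

Distance from S−P lag: d = Δt · v_P v_S / (v_P − v_S) = Δt · (5.63·3.99)/(5.63−3.99) ≈ 13.6974·Δt.
So d_A = 256.61, d_B = 293.89, d_C = 225.29 km.
Circle about each station: (x − 179.9)² + (y − 63.2)² = 256.61²; (x + 132.8)² + (y − 50.4)² = 293.89²; (x + 150.1)² + (y + 101.1)² = 225.29².
Subtracting pairs of circle equations eliminates x²+y² and gives linear equations (the radical axes):
-625.4 x − 25.6 y = -36704.89
-660.0 x − 328.6 y = 11486.08
Solving the 2×2 system: x ≈ 65.5, y ≈ -166.5 km.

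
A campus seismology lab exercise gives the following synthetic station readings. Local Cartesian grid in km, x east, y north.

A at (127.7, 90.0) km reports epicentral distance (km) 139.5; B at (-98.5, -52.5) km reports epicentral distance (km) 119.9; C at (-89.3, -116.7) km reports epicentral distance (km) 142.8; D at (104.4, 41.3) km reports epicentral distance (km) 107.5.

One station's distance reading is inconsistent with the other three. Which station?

A

Solve using three stations at a time. Using B, C, D (subtract circle equations pairwise → linear system) gives (x, y) ≈ (17.4, -21.8).
Distances from that point to each station vs reported:
  A: calculated 157.1 vs reported 139.5 → residual 17.6 km
  B: calculated 119.9 vs reported 119.9 → residual 0.0 km
  C: calculated 142.8 vs reported 142.8 → residual 0.0 km
  D: calculated 107.5 vs reported 107.5 → residual 0.0 km
B, C, D are mutually consistent (residuals ≈ 0); A is off by 17.6 km.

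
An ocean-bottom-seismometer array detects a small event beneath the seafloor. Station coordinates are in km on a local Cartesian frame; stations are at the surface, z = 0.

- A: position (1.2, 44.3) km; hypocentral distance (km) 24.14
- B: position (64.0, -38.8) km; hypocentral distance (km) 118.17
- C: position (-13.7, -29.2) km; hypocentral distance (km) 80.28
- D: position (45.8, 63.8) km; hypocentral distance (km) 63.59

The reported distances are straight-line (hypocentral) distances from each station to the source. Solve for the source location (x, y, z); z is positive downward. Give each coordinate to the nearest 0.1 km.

x ≈ -13.0 km, y ≈ 48.8 km, depth ≈ 19.0 km

Each station gives a sphere (x−x_i)² + (y−y_i)² + z² = d_i² (stations at z=0).
Subtracting the A sphere from B and C: z² cancels, leaving linear equations in x and y:
125.6 x − 166.2 y = -9743.90
-29.8 x − 147.0 y = -6785.74
Solving: x ≈ -13.007, y ≈ 48.798 km (keep extra digits for the depth step; rounded: -13.0, 48.8).
Then from the A sphere: z² = 24.14² − (x − 1.2)² − (y − 44.3)² with x = -13.007, y = 48.798, so z ≈ 18.991 ≈ 19.0 km.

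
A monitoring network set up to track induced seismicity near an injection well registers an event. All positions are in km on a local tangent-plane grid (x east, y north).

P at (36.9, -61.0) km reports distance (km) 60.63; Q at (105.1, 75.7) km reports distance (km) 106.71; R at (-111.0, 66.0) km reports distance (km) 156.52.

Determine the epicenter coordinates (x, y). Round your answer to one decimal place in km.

Circle about each station: (x − 36.9)² + (y + 61.0)² = 60.63²; (x − 105.1)² + (y − 75.7)² = 106.71²; (x + 111.0)² + (y − 66.0)² = 156.52².
Subtracting pairs of circle equations eliminates x²+y² and gives linear equations (the radical axes):
136.4 x + 273.4 y = 3982.86
-295.8 x + 254.0 y = -9228.12
Solving the 2×2 system: x ≈ 30.6, y ≈ -0.7 km.
Check against P (with the unrounded x, y): √((x − 36.9)²+(y + 61.0)²) = 60.63 ≈ 60.63 km. ✓

(30.6, -0.7)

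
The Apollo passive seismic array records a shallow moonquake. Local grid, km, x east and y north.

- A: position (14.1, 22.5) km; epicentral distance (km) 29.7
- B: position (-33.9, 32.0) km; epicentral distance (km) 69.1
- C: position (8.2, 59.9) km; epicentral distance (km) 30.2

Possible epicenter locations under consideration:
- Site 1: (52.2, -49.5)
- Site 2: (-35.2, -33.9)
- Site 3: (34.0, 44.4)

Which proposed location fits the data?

For each candidate, compare |candidate − station| to the reported distance:
Site 1: residuals A 51.8, B 49.5, C 87.7 → max 87.7 km
Site 2: residuals A 45.2, B 3.2, C 73.2 → max 73.2 km
Site 3: residuals A 0.1, B 0.1, C 0.1 → max 0.1 km
Only Site 3 has all residuals ≈ 0.

Site 3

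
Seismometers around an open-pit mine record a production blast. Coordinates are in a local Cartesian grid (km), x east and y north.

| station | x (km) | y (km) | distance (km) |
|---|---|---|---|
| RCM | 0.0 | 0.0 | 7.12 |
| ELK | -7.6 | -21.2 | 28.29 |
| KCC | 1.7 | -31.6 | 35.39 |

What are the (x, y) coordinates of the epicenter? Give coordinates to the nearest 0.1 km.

Circle about each station: x² + y² = 7.12²; (x + 7.6)² + (y + 21.2)² = 28.29²; (x − 1.7)² + (y + 31.6)² = 35.39².
Subtracting pairs of circle equations eliminates x²+y² and gives linear equations (the radical axes):
-15.2 x − 42.4 y = -242.43
3.4 x − 63.2 y = -200.31
Solving the 2×2 system: x ≈ 6.2, y ≈ 3.5 km.

6.2 km east, 3.5 km north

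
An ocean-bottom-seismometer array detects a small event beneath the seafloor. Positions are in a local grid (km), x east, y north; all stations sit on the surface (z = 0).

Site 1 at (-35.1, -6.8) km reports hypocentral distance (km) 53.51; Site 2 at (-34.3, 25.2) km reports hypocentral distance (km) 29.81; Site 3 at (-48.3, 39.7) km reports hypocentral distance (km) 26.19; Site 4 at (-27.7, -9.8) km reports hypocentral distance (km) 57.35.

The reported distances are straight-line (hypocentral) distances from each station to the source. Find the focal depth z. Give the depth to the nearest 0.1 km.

Each station gives a sphere (x−x_i)² + (y−y_i)² + z² = d_i² (stations at z=0).
Subtracting the Site 1 sphere from Site 2 and Site 3: z² cancels, leaving linear equations in x and y:
1.6 x + 64.0 y = 2507.96
-26.4 x + 93.0 y = 4808.13
Solving: x ≈ -40.513, y ≈ 40.200 km (keep extra digits for the depth step; rounded: -40.5, 40.2).
Then from the Site 1 sphere: z² = 53.51² − (x + 35.1)² − (y + 6.8)² with x = -40.513, y = 40.200, so z ≈ 25.000 ≈ 25.0 km.
Check against Site 4 (with the unrounded solution): distance 57.35 ≈ 57.35 km. ✓

25.0 km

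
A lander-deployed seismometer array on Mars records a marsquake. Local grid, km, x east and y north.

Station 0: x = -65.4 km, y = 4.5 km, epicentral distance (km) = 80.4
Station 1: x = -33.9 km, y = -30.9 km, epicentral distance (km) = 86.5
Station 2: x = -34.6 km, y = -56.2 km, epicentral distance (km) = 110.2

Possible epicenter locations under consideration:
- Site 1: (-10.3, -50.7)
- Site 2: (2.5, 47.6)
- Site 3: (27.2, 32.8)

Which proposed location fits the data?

For each candidate, compare |candidate − station| to the reported distance:
Site 1: residuals Station 0 2.4, Station 1 55.7, Station 2 85.3 → max 85.3 km
Site 2: residuals Station 0 0.0, Station 1 0.0, Station 2 0.0 → max 0.0 km
Site 3: residuals Station 0 16.4, Station 1 1.8, Station 2 1.8 → max 16.4 km
Only Site 2 has all residuals ≈ 0.

Site 2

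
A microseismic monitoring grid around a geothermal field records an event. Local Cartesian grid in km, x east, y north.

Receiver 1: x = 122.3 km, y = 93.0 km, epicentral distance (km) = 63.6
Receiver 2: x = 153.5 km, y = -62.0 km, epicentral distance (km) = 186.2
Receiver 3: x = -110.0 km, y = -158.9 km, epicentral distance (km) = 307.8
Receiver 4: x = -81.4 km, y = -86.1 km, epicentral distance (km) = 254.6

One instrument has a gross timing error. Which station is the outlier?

Receiver 4

Solve using three stations at a time. Using Receiver 1, Receiver 2, Receiver 3 (subtract circle equations pairwise → linear system) gives (x, y) ≈ (58.9, 98.4).
Distances from that point to each station vs reported:
  Receiver 1: calculated 63.6 vs reported 63.6 → residual 0.0 km
  Receiver 2: calculated 186.2 vs reported 186.2 → residual 0.0 km
  Receiver 3: calculated 307.8 vs reported 307.8 → residual 0.0 km
  Receiver 4: calculated 231.8 vs reported 254.6 → residual 22.8 km
Receiver 1, Receiver 2, Receiver 3 are mutually consistent (residuals ≈ 0); Receiver 4 is off by 22.8 km.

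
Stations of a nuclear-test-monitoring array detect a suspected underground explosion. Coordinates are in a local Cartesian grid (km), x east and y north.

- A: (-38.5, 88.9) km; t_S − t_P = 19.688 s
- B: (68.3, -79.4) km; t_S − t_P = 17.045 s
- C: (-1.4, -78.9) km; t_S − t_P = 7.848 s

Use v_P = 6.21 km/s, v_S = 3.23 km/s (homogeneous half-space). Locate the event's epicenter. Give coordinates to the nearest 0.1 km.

Distance from S−P lag: d = Δt · v_P v_S / (v_P − v_S) = Δt · (6.21·3.23)/(6.21−3.23) ≈ 6.7310·Δt.
So d_A = 132.52, d_B = 114.73, d_C = 52.82 km.
Circle about each station: (x + 38.5)² + (y − 88.9)² = 132.52²; (x − 68.3)² + (y + 79.4)² = 114.73²; (x + 1.4)² + (y + 78.9)² = 52.82².
Subtracting the A equation from the B and C equations removes the quadratic terms:
213.6 x − 336.6 y = 5982.37
74.2 x − 335.6 y = 11613.31
Solving the 2×2 system: x ≈ -40.7, y ≈ -43.6 km.

x ≈ -40.7 km, y ≈ -43.6 km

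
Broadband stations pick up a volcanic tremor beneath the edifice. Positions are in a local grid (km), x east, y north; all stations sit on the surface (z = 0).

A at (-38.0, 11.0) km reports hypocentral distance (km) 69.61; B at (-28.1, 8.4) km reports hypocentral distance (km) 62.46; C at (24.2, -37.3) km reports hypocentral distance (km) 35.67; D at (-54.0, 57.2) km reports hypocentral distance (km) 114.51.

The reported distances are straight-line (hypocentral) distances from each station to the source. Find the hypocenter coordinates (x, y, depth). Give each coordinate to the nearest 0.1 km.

(1.9, -38.8, 27.8)

Each station gives a sphere (x−x_i)² + (y−y_i)² + z² = d_i² (stations at z=0).
Subtracting the A sphere from B and C: z² cancels, leaving linear equations in x and y:
19.8 x − 5.2 y = 239.47
124.4 x − 96.6 y = 3985.13
Solving: x ≈ 1.904, y ≈ -38.802 km (keep extra digits for the depth step; rounded: 1.9, -38.8).
Then from the A sphere: z² = 69.61² − (x + 38.0)² − (y − 11.0)² with x = 1.904, y = -38.802, so z ≈ 27.803 ≈ 27.8 km.
Check against D (with the unrounded solution): distance 114.52 ≈ 114.51 km. ✓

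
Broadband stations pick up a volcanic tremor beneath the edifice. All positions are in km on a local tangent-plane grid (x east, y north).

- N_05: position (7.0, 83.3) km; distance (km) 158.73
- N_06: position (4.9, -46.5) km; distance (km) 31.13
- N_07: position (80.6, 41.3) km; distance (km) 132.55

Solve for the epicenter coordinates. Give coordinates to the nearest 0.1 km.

Circle about each station: (x − 7.0)² + (y − 83.3)² = 158.73²; (x − 4.9)² + (y + 46.5)² = 31.13²; (x − 80.6)² + (y − 41.3)² = 132.55².
Subtracting the N_05 equation from the N_06 and N_07 equations removes the quadratic terms:
-4.2 x − 259.6 y = 19424.51
147.2 x − 84.0 y = 8839.87
Solving the 2×2 system: x ≈ 17.2, y ≈ -75.1 km.
Check against N_05 (with the unrounded x, y): √((x − 7.0)²+(y − 83.3)²) = 158.73 ≈ 158.73 km. ✓

17.2 km east, -75.1 km north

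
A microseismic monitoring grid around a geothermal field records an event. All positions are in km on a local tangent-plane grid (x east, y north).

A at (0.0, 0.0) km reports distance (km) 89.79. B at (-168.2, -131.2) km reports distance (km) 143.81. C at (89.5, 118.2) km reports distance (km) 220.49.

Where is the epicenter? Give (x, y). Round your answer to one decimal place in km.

(-89.1, -11.1)

Circle about each station: x² + y² = 89.79²; (x + 168.2)² + (y + 131.2)² = 143.81²; (x − 89.5)² + (y − 118.2)² = 220.49².
Subtracting pairs of circle equations eliminates x²+y² and gives linear equations (the radical axes):
-336.4 x − 262.4 y = 32885.61
179.0 x + 236.4 y = -18572.11
Solving the 2×2 system: x ≈ -89.1, y ≈ -11.1 km.
Check against A (with the unrounded x, y): √(x²+y²) = 89.79 ≈ 89.79 km. ✓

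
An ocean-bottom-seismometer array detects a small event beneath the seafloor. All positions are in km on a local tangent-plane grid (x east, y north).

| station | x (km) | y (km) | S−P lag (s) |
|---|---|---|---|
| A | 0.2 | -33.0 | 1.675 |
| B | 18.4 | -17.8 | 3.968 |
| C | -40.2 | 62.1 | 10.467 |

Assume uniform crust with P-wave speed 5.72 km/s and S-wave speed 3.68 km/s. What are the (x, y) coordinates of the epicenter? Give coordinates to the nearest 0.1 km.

Distance from S−P lag: d = Δt · v_P v_S / (v_P − v_S) = Δt · (5.72·3.68)/(5.72−3.68) ≈ 10.3184·Δt.
So d_A = 17.28, d_B = 40.94, d_C = 108.00 km.
Circle about each station: (x − 0.2)² + (y + 33.0)² = 17.28²; (x − 18.4)² + (y + 17.8)² = 40.94²; (x + 40.2)² + (y − 62.1)² = 108.00².
Subtracting the A equation from the B and C equations removes the quadratic terms:
36.4 x + 30.4 y = -1811.13
-80.8 x + 190.2 y = -6981.99
Solving the 2×2 system: x ≈ -14.1, y ≈ -42.7 km.

-14.1 km east, -42.7 km north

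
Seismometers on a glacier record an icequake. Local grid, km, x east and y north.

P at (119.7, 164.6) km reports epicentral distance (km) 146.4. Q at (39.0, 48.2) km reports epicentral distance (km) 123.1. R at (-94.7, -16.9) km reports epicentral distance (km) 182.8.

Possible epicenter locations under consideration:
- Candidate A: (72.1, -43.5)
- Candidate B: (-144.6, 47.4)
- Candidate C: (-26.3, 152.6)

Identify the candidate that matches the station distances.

Candidate C

For each candidate, compare |candidate − station| to the reported distance:
Candidate A: residuals P 67.1, Q 25.6, R 13.9 → max 67.1 km
Candidate B: residuals P 142.7, Q 60.5, R 101.4 → max 142.7 km
Candidate C: residuals P 0.1, Q 0.0, R 0.0 → max 0.1 km
Only Candidate C has all residuals ≈ 0.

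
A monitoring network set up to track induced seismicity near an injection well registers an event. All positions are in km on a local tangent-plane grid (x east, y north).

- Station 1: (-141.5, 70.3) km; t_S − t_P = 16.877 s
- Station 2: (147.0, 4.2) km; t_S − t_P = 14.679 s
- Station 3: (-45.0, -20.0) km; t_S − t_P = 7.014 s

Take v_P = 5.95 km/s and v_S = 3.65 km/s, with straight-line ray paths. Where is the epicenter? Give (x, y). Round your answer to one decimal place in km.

(9.1, 18.2)

Distance from S−P lag: d = Δt · v_P v_S / (v_P − v_S) = Δt · (5.95·3.65)/(5.95−3.65) ≈ 9.4424·Δt.
So d_Station 1 = 159.36, d_Station 2 = 138.60, d_Station 3 = 66.23 km.
Circle about each station: (x + 141.5)² + (y − 70.3)² = 159.36²; (x − 147.0)² + (y − 4.2)² = 138.60²; (x + 45.0)² + (y + 20.0)² = 66.23².
Subtracting the Station 1 equation from the Station 2 and Station 3 equations removes the quadratic terms:
577.0 x − 132.2 y = 2847.95
193.0 x − 180.6 y = -1530.14
Solving the 2×2 system: x ≈ 9.1, y ≈ 18.2 km.
Check against Station 1 (with the unrounded x, y): √((x + 141.5)²+(y − 70.3)²) = 159.36 ≈ 159.36 km. ✓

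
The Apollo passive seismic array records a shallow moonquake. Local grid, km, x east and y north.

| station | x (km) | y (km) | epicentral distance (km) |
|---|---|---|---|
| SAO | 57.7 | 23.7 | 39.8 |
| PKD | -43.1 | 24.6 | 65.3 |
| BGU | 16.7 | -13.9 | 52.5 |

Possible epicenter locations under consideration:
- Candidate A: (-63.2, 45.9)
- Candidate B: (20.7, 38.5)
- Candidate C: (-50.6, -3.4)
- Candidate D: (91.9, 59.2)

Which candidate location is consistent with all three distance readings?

Candidate B

For each candidate, compare |candidate − station| to the reported distance:
Candidate A: residuals SAO 83.1, PKD 36.0, BGU 47.3 → max 83.1 km
Candidate B: residuals SAO 0.1, PKD 0.0, BGU 0.1 → max 0.1 km
Candidate C: residuals SAO 71.8, PKD 36.3, BGU 15.6 → max 71.8 km
Candidate D: residuals SAO 9.5, PKD 74.1, BGU 52.4 → max 74.1 km
Only Candidate B has all residuals ≈ 0.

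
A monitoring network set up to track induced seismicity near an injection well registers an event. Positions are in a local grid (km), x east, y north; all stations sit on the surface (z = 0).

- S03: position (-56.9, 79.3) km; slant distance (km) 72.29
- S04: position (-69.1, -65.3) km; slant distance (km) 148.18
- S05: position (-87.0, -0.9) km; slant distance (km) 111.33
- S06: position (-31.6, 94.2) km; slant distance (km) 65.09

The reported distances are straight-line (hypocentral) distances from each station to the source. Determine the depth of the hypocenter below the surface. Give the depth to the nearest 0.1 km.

depth ≈ 50.8 km

Each station gives a sphere (x−x_i)² + (y−y_i)² + z² = d_i² (stations at z=0).
Subtracting the S03 sphere from S04 and S05: z² cancels, leaving linear equations in x and y:
-24.4 x − 289.2 y = -17218.67
-60.2 x − 160.4 y = -9124.81
Solving: x ≈ -9.112, y ≈ 60.308 km (keep extra digits for the depth step; rounded: -9.1, 60.3).
Then from the S03 sphere: z² = 72.29² − (x + 56.9)² − (y − 79.3)² with x = -9.112, y = 60.308, so z ≈ 50.808 ≈ 50.8 km.
Check against S06 (with the unrounded solution): distance 65.08 ≈ 65.09 km. ✓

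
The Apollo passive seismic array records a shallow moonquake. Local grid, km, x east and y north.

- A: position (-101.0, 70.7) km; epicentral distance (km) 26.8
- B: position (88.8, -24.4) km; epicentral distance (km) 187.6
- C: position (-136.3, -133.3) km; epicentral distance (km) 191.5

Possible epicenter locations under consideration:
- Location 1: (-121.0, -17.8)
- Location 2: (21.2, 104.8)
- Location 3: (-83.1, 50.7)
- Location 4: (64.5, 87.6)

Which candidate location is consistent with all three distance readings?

Location 3

For each candidate, compare |candidate − station| to the reported distance:
Location 1: residuals A 63.9, B 22.3, C 75.0 → max 75.0 km
Location 2: residuals A 100.1, B 41.8, C 94.0 → max 100.1 km
Location 3: residuals A 0.0, B 0.0, C 0.0 → max 0.0 km
Location 4: residuals A 139.6, B 73.0, C 107.0 → max 139.6 km
Only Location 3 has all residuals ≈ 0.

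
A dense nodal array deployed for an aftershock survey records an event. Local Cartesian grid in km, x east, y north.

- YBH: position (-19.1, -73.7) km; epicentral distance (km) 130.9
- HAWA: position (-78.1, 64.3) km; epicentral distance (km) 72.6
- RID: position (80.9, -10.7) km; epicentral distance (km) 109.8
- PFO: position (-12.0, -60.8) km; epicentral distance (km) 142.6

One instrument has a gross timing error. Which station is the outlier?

PFO

Solve using three stations at a time. Using YBH, HAWA, RID (subtract circle equations pairwise → linear system) gives (x, y) ≈ (-5.9, 56.5).
Distances from that point to each station vs reported:
  YBH: calculated 130.9 vs reported 130.9 → residual 0.0 km
  HAWA: calculated 72.6 vs reported 72.6 → residual 0.0 km
  RID: calculated 109.8 vs reported 109.8 → residual 0.0 km
  PFO: calculated 117.5 vs reported 142.6 → residual 25.1 km
YBH, HAWA, RID are mutually consistent (residuals ≈ 0); PFO is off by 25.1 km.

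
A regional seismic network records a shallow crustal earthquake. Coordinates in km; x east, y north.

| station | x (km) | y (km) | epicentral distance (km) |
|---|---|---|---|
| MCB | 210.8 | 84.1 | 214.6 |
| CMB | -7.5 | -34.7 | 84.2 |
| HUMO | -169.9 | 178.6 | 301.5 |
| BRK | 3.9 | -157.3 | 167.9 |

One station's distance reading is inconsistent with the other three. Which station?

Solve using three stations at a time. Using CMB, HUMO, BRK (subtract circle equations pairwise → linear system) gives (x, y) ≈ (70.6, -3.2).
Distances from that point to each station vs reported:
  MCB: calculated 165.1 vs reported 214.6 → residual 49.5 km
  CMB: calculated 84.2 vs reported 84.2 → residual 0.0 km
  HUMO: calculated 301.5 vs reported 301.5 → residual 0.0 km
  BRK: calculated 167.9 vs reported 167.9 → residual 0.0 km
CMB, HUMO, BRK are mutually consistent (residuals ≈ 0); MCB is off by 49.5 km.

MCB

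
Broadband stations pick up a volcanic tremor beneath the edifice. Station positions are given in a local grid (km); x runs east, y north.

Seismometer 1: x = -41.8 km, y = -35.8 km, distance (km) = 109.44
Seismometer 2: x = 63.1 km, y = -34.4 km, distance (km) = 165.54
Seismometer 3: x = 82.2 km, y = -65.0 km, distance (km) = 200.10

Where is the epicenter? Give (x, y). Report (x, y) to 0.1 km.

Circle about each station: (x + 41.8)² + (y + 35.8)² = 109.44²; (x − 63.1)² + (y + 34.4)² = 165.54²; (x − 82.2)² + (y + 65.0)² = 200.10².
Subtracting the Seismometer 1 equation from the Seismometer 2 and Seismometer 3 equations removes the quadratic terms:
209.8 x + 2.8 y = -13290.29
248.0 x − 58.4 y = -20109.94
Solving the 2×2 system: x ≈ -64.3, y ≈ 71.3 km.

-64.3 km east, 71.3 km north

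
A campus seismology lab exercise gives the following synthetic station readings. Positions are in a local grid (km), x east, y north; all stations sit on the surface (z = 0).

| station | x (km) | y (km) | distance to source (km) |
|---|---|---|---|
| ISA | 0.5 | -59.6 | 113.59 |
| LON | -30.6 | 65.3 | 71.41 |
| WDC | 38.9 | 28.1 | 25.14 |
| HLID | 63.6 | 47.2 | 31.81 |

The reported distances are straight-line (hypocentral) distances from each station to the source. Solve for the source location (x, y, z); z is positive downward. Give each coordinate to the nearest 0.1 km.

Each station gives a sphere (x−x_i)² + (y−y_i)² + z² = d_i² (stations at z=0).
Subtracting the ISA sphere from LON and WDC: z² cancels, leaving linear equations in x and y:
-62.2 x + 249.8 y = 9451.34
76.8 x + 175.4 y = 11021.08
Solving: x ≈ 36.395, y ≈ 46.898 km (keep extra digits for the depth step; rounded: 36.4, 46.9).
Then from the ISA sphere: z² = 113.59² − (x − 0.5)² − (y + 59.6)² with x = 36.395, y = 46.898, so z ≈ 16.505 ≈ 16.5 km.

(36.4, 46.9, 16.5)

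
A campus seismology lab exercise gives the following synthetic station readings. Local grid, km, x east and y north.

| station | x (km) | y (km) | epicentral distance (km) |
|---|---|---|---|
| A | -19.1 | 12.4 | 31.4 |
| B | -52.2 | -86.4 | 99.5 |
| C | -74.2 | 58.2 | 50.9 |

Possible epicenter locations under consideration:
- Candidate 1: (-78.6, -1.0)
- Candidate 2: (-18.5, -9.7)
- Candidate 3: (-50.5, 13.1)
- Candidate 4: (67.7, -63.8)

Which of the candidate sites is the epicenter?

For each candidate, compare |candidate − station| to the reported distance:
Candidate 1: residuals A 29.6, B 10.1, C 8.5 → max 29.6 km
Candidate 2: residuals A 9.3, B 15.7, C 36.9 → max 36.9 km
Candidate 3: residuals A 0.0, B 0.0, C 0.0 → max 0.0 km
Candidate 4: residuals A 84.1, B 22.5, C 136.2 → max 136.2 km
Only Candidate 3 has all residuals ≈ 0.

Candidate 3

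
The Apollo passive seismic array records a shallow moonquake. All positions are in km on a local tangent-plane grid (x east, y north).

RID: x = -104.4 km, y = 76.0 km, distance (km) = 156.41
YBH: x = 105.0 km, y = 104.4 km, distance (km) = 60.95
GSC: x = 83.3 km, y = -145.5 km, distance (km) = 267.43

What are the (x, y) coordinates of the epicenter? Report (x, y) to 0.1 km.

45.9 km east, 119.3 km north

Circle about each station: (x + 104.4)² + (y − 76.0)² = 156.41²; (x − 105.0)² + (y − 104.4)² = 60.95²; (x − 83.3)² + (y + 145.5)² = 267.43².
Subtracting pairs of circle equations eliminates x²+y² and gives linear equations (the radical axes):
418.8 x + 56.8 y = 25998.19
375.4 x − 443.0 y = -35620.94
Solving the 2×2 system: x ≈ 45.9, y ≈ 119.3 km.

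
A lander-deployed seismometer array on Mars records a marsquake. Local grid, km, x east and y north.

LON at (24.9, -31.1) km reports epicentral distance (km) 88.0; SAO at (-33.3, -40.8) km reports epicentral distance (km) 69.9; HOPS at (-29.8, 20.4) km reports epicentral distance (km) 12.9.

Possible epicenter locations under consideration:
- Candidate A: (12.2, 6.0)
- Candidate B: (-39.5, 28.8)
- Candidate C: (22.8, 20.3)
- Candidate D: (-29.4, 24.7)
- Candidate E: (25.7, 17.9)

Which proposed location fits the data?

Candidate B

For each candidate, compare |candidate − station| to the reported distance:
Candidate A: residuals LON 48.8, SAO 4.6, HOPS 31.5 → max 48.8 km
Candidate B: residuals LON 0.0, SAO 0.0, HOPS 0.1 → max 0.1 km
Candidate C: residuals LON 36.6, SAO 13.0, HOPS 39.7 → max 39.7 km
Candidate D: residuals LON 10.1, SAO 4.3, HOPS 8.6 → max 10.1 km
Candidate E: residuals LON 39.0, SAO 13.3, HOPS 42.7 → max 42.7 km
Only Candidate B has all residuals ≈ 0.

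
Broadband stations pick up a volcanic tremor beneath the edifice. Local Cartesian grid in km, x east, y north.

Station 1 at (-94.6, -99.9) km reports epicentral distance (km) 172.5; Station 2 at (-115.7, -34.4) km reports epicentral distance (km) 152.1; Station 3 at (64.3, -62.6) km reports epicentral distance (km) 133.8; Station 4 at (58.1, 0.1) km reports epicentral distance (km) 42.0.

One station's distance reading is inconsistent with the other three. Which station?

Station 3

Solve using three stations at a time. Using Station 1, Station 2, Station 4 (subtract circle equations pairwise → linear system) gives (x, y) ≈ (24.3, 25.1).
Distances from that point to each station vs reported:
  Station 1: calculated 172.5 vs reported 172.5 → residual 0.0 km
  Station 2: calculated 152.1 vs reported 152.1 → residual 0.0 km
  Station 3: calculated 96.4 vs reported 133.8 → residual 37.4 km
  Station 4: calculated 42.0 vs reported 42.0 → residual 0.0 km
Station 1, Station 2, Station 4 are mutually consistent (residuals ≈ 0); Station 3 is off by 37.4 km.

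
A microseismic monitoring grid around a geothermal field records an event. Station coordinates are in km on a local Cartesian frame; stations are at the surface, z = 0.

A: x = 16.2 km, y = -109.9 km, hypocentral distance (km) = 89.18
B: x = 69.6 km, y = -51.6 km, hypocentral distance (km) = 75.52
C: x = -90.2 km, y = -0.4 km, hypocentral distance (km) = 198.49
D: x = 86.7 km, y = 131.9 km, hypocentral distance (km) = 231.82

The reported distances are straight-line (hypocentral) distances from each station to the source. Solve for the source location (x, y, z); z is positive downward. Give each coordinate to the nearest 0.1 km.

(74.5, -90.4, 64.6)

Each station gives a sphere (x−x_i)² + (y−y_i)² + z² = d_i² (stations at z=0).
Subtracting the A sphere from B and C: z² cancels, leaving linear equations in x and y:
106.8 x + 116.6 y = -2583.93
-212.8 x + 219.0 y = -35649.46
Solving: x ≈ 74.496, y ≈ -90.396 km (keep extra digits for the depth step; rounded: 74.5, -90.4).
Then from the A sphere: z² = 89.18² − (x − 16.2)² − (y + 109.9)² with x = 74.496, y = -90.396, so z ≈ 64.608 ≈ 64.6 km.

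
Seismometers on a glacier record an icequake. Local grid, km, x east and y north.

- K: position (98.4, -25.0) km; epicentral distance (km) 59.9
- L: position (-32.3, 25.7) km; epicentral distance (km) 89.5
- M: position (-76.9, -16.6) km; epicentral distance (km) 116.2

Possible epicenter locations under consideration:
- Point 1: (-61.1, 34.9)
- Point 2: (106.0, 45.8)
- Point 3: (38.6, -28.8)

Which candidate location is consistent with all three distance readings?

For each candidate, compare |candidate − station| to the reported distance:
Point 1: residuals K 110.5, L 59.3, M 62.3 → max 110.5 km
Point 2: residuals K 11.3, L 50.3, M 77.1 → max 77.1 km
Point 3: residuals K 0.0, L 0.1, M 0.1 → max 0.1 km
Only Point 3 has all residuals ≈ 0.

Point 3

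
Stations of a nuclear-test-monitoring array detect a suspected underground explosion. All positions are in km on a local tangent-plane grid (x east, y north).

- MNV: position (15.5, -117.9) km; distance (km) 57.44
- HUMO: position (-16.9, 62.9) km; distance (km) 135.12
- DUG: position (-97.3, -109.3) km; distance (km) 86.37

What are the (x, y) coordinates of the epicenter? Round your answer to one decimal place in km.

-19.3 km east, -72.2 km north

Circle about each station: (x − 15.5)² + (y + 117.9)² = 57.44²; (x + 16.9)² + (y − 62.9)² = 135.12²; (x + 97.3)² + (y + 109.3)² = 86.37².
Subtracting the MNV equation from the HUMO and DUG equations removes the quadratic terms:
-64.8 x + 361.6 y = -24856.70
-225.6 x + 17.2 y = 3112.70
Solving the 2×2 system: x ≈ -19.3, y ≈ -72.2 km.
Check against MNV (with the unrounded x, y): √((x − 15.5)²+(y + 117.9)²) = 57.44 ≈ 57.44 km. ✓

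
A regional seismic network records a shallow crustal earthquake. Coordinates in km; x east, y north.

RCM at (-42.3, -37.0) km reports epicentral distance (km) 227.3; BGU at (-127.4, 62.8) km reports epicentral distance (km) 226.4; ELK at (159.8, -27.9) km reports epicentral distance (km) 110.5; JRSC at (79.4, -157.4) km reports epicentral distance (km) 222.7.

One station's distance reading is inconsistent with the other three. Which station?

RCM

Solve using three stations at a time. Using BGU, ELK, JRSC (subtract circle equations pairwise → linear system) gives (x, y) ≈ (99.0, 64.5).
Distances from that point to each station vs reported:
  RCM: calculated 174.0 vs reported 227.3 → residual 53.3 km
  BGU: calculated 226.4 vs reported 226.4 → residual 0.0 km
  ELK: calculated 110.6 vs reported 110.5 → residual 0.1 km
  JRSC: calculated 222.7 vs reported 222.7 → residual 0.0 km
BGU, ELK, JRSC are mutually consistent (residuals ≈ 0); RCM is off by 53.3 km.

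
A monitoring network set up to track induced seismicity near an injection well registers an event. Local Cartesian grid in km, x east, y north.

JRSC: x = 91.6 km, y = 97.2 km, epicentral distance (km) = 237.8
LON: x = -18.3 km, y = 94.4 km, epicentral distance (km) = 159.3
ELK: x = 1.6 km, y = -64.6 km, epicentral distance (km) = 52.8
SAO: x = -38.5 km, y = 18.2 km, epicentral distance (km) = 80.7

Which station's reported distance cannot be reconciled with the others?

Solve using three stations at a time. Using LON, ELK, SAO (subtract circle equations pairwise → linear system) gives (x, y) ≈ (-51.0, -61.5).
Distances from that point to each station vs reported:
  JRSC: calculated 213.4 vs reported 237.8 → residual 24.4 km
  LON: calculated 159.3 vs reported 159.3 → residual 0.0 km
  ELK: calculated 52.7 vs reported 52.8 → residual 0.1 km
  SAO: calculated 80.7 vs reported 80.7 → residual 0.0 km
LON, ELK, SAO are mutually consistent (residuals ≈ 0); JRSC is off by 24.4 km.

JRSC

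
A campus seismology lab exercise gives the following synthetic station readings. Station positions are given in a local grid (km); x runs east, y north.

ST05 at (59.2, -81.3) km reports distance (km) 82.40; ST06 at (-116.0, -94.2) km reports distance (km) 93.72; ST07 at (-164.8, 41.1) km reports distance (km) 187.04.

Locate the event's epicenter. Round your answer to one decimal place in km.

Circle about each station: (x − 59.2)² + (y + 81.3)² = 82.40²; (x + 116.0)² + (y + 94.2)² = 93.72²; (x + 164.8)² + (y − 41.1)² = 187.04².
Subtracting the ST05 equation from the ST06 and ST07 equations removes the quadratic terms:
-350.4 x − 25.8 y = 10221.63
-448.0 x + 244.8 y = -9460.28
Solving the 2×2 system: x ≈ -23.2, y ≈ -81.1 km.
Check against ST05 (with the unrounded x, y): √((x − 59.2)²+(y + 81.3)²) = 82.40 ≈ 82.40 km. ✓

(-23.2, -81.1)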